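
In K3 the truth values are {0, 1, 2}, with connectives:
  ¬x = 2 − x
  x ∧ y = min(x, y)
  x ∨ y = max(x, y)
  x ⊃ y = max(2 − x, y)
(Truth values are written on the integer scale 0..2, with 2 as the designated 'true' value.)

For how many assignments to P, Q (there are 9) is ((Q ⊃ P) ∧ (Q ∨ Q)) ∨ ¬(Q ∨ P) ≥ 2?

P = 0, Q = 0 ↦ 2  ≥
P = 0, Q = 1 ↦ 1  <
P = 0, Q = 2 ↦ 0  <
P = 1, Q = 0 ↦ 1  <
P = 1, Q = 1 ↦ 1  <
P = 1, Q = 2 ↦ 1  <
P = 2, Q = 0 ↦ 0  <
P = 2, Q = 1 ↦ 1  <
P = 2, Q = 2 ↦ 2  ≥
So 2 of the 9 assignments meet the threshold.

2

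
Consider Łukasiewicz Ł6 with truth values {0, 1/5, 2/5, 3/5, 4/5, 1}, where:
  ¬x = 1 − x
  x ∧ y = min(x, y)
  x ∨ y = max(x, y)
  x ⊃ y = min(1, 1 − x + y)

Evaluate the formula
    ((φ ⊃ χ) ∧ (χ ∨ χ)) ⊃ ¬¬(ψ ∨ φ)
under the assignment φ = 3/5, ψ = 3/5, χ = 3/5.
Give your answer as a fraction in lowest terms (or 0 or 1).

φ ⊃ χ = 3/5 ⊃ 3/5 = 1
χ ∨ χ = 3/5 ∨ 3/5 = 3/5
(φ ⊃ χ) ∧ (χ ∨ χ) = 1 ∧ 3/5 = 3/5
ψ ∨ φ = 3/5 ∨ 3/5 = 3/5
¬(ψ ∨ φ) = ¬3/5 = 2/5
¬¬(ψ ∨ φ) = ¬2/5 = 3/5
((φ ⊃ χ) ∧ (χ ∨ χ)) ⊃ ¬¬(ψ ∨ φ) = 3/5 ⊃ 3/5 = 1

1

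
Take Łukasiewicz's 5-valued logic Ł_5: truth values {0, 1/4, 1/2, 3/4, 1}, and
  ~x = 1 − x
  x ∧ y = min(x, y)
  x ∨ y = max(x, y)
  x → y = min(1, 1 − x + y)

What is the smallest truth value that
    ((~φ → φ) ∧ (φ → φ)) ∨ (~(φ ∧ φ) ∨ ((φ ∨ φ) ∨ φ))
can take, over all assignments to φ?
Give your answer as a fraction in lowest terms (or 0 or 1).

Take φ = 1/4:
~φ = ~1/4 = 3/4
~φ → φ = 3/4 → 1/4 = 1/2
φ → φ = 1/4 → 1/4 = 1
(~φ → φ) ∧ (φ → φ) = 1/2 ∧ 1 = 1/2
φ ∧ φ = 1/4 ∧ 1/4 = 1/4
~(φ ∧ φ) = ~1/4 = 3/4
φ ∨ φ = 1/4 ∨ 1/4 = 1/4
(φ ∨ φ) ∨ φ = 1/4 ∨ 1/4 = 1/4
~(φ ∧ φ) ∨ ((φ ∨ φ) ∨ φ) = 3/4 ∨ 1/4 = 3/4
((~φ → φ) ∧ (φ → φ)) ∨ (~(φ ∧ φ) ∨ ((φ ∨ φ) ∨ φ)) = 1/2 ∨ 3/4 = 3/4
No assignment yields a value below 3/4, so this is the minimum.

3/4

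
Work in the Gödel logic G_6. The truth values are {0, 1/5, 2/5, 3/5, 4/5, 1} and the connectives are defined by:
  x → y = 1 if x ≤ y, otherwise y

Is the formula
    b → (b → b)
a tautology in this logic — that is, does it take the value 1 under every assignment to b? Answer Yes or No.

b = 0 ↦ 1
b = 1/5 ↦ 1
b = 2/5 ↦ 1
b = 3/5 ↦ 1
b = 4/5 ↦ 1
b = 1 ↦ 1
Every assignment gives a value ≥ 1.

Yes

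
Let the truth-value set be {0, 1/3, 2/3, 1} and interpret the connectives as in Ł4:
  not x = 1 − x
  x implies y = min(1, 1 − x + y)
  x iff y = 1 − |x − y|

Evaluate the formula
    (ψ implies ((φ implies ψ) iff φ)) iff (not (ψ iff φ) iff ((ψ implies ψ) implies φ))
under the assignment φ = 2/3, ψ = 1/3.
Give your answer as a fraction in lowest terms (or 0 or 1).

φ implies ψ = 2/3 implies 1/3 = 2/3
(φ implies ψ) iff φ = 2/3 iff 2/3 = 1
ψ implies ((φ implies ψ) iff φ) = 1/3 implies 1 = 1
ψ iff φ = 1/3 iff 2/3 = 2/3
not (ψ iff φ) = not 2/3 = 1/3
ψ implies ψ = 1/3 implies 1/3 = 1
(ψ implies ψ) implies φ = 1 implies 2/3 = 2/3
not (ψ iff φ) iff ((ψ implies ψ) implies φ) = 1/3 iff 2/3 = 2/3
(ψ implies ((φ implies ψ) iff φ)) iff (not (ψ iff φ) iff ((ψ implies ψ) implies φ)) = 1 iff 2/3 = 2/3

2/3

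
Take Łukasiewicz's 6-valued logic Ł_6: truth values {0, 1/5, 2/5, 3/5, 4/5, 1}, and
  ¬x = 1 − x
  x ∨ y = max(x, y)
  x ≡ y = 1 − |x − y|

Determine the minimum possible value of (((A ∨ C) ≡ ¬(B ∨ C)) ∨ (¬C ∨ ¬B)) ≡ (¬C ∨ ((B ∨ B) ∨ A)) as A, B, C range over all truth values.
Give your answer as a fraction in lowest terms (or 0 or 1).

0

Take A = 0, B = 0, C = 1:
A ∨ C = 0 ∨ 1 = 1
B ∨ C = 0 ∨ 1 = 1
¬(B ∨ C) = ¬1 = 0
(A ∨ C) ≡ ¬(B ∨ C) = 1 ≡ 0 = 0
¬C = ¬1 = 0
¬B = ¬0 = 1
¬C ∨ ¬B = 0 ∨ 1 = 1
((A ∨ C) ≡ ¬(B ∨ C)) ∨ (¬C ∨ ¬B) = 0 ∨ 1 = 1
¬C = ¬1 = 0
B ∨ B = 0 ∨ 0 = 0
(B ∨ B) ∨ A = 0 ∨ 0 = 0
¬C ∨ ((B ∨ B) ∨ A) = 0 ∨ 0 = 0
(((A ∨ C) ≡ ¬(B ∨ C)) ∨ (¬C ∨ ¬B)) ≡ (¬C ∨ ((B ∨ B) ∨ A)) = 1 ≡ 0 = 0
No assignment yields a value below 0, so this is the minimum.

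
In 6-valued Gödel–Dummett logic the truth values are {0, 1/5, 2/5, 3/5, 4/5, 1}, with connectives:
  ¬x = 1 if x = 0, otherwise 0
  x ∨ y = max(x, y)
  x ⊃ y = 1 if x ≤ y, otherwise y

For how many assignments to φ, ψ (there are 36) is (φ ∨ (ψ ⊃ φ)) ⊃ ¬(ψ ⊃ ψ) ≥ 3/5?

5

value 1: 5 assignments (counts)
value 0: 31 assignments
So 5 of the 36 assignments meet the threshold.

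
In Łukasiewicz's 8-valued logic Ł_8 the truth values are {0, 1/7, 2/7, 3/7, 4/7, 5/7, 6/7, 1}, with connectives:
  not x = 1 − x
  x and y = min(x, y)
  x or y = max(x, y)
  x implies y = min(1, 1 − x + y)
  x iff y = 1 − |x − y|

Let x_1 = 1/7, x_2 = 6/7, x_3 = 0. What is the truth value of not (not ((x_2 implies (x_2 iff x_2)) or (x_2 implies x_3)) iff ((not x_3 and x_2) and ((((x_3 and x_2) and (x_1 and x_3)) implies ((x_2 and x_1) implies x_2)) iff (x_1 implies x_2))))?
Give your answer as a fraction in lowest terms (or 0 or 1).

6/7

x_2 iff x_2 = 6/7 iff 6/7 = 1
x_2 implies (x_2 iff x_2) = 6/7 implies 1 = 1
x_2 implies x_3 = 6/7 implies 0 = 1/7
(x_2 implies (x_2 iff x_2)) or (x_2 implies x_3) = 1 or 1/7 = 1
not ((x_2 implies (x_2 iff x_2)) or (x_2 implies x_3)) = not 1 = 0
not x_3 = not 0 = 1
not x_3 and x_2 = 1 and 6/7 = 6/7
x_3 and x_2 = 0 and 6/7 = 0
x_1 and x_3 = 1/7 and 0 = 0
(x_3 and x_2) and (x_1 and x_3) = 0 and 0 = 0
x_2 and x_1 = 6/7 and 1/7 = 1/7
(x_2 and x_1) implies x_2 = 1/7 implies 6/7 = 1
((x_3 and x_2) and (x_1 and x_3)) implies ((x_2 and x_1) implies x_2) = 0 implies 1 = 1
x_1 implies x_2 = 1/7 implies 6/7 = 1
(((x_3 and x_2) and (x_1 and x_3)) implies ((x_2 and x_1) implies x_2)) iff (x_1 implies x_2) = 1 iff 1 = 1
(not x_3 and x_2) and ((((x_3 and x_2) and (x_1 and x_3)) implies ((x_2 and x_1) implies x_2)) iff (x_1 implies x_2)) = 6/7 and 1 = 6/7
not ((x_2 implies (x_2 iff x_2)) or (x_2 implies x_3)) iff ((not x_3 and x_2) and ((((x_3 and x_2) and (x_1 and x_3)) implies ((x_2 and x_1) implies x_2)) iff (x_1 implies x_2))) = 0 iff 6/7 = 1/7
not (not ((x_2 implies (x_2 iff x_2)) or (x_2 implies x_3)) iff ((not x_3 and x_2) and ((((x_3 and x_2) and (x_1 and x_3)) implies ((x_2 and x_1) implies x_2)) iff (x_1 implies x_2)))) = not 1/7 = 6/7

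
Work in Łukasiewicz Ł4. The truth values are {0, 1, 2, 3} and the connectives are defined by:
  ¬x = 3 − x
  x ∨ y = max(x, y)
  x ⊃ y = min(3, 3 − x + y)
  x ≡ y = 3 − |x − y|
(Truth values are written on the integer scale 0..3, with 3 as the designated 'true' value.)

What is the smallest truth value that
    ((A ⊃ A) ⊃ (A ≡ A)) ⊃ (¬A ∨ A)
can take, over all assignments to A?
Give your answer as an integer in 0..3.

2

Take A = 1:
A ⊃ A = 1 ⊃ 1 = 3
A ≡ A = 1 ≡ 1 = 3
(A ⊃ A) ⊃ (A ≡ A) = 3 ⊃ 3 = 3
¬A = ¬1 = 2
¬A ∨ A = 2 ∨ 1 = 2
((A ⊃ A) ⊃ (A ≡ A)) ⊃ (¬A ∨ A) = 3 ⊃ 2 = 2
No assignment yields a value below 2, so this is the minimum.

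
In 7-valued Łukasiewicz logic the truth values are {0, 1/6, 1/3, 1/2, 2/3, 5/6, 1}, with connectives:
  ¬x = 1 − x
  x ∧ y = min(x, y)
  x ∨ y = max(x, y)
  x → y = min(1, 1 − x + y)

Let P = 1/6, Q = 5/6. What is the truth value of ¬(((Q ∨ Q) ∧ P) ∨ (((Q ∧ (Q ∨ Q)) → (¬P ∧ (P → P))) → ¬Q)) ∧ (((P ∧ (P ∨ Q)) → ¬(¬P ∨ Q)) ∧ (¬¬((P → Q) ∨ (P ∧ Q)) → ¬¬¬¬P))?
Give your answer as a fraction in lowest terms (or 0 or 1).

Q ∨ Q = 5/6 ∨ 5/6 = 5/6
(Q ∨ Q) ∧ P = 5/6 ∧ 1/6 = 1/6
Q ∨ Q = 5/6 ∨ 5/6 = 5/6
Q ∧ (Q ∨ Q) = 5/6 ∧ 5/6 = 5/6
¬P = ¬1/6 = 5/6
P → P = 1/6 → 1/6 = 1
¬P ∧ (P → P) = 5/6 ∧ 1 = 5/6
(Q ∧ (Q ∨ Q)) → (¬P ∧ (P → P)) = 5/6 → 5/6 = 1
¬Q = ¬5/6 = 1/6
((Q ∧ (Q ∨ Q)) → (¬P ∧ (P → P))) → ¬Q = 1 → 1/6 = 1/6
((Q ∨ Q) ∧ P) ∨ (((Q ∧ (Q ∨ Q)) → (¬P ∧ (P → P))) → ¬Q) = 1/6 ∨ 1/6 = 1/6
¬(((Q ∨ Q) ∧ P) ∨ (((Q ∧ (Q ∨ Q)) → (¬P ∧ (P → P))) → ¬Q)) = ¬1/6 = 5/6
P ∨ Q = 1/6 ∨ 5/6 = 5/6
P ∧ (P ∨ Q) = 1/6 ∧ 5/6 = 1/6
¬P = ¬1/6 = 5/6
¬P ∨ Q = 5/6 ∨ 5/6 = 5/6
¬(¬P ∨ Q) = ¬5/6 = 1/6
(P ∧ (P ∨ Q)) → ¬(¬P ∨ Q) = 1/6 → 1/6 = 1
P → Q = 1/6 → 5/6 = 1
P ∧ Q = 1/6 ∧ 5/6 = 1/6
(P → Q) ∨ (P ∧ Q) = 1 ∨ 1/6 = 1
¬((P → Q) ∨ (P ∧ Q)) = ¬1 = 0
¬¬((P → Q) ∨ (P ∧ Q)) = ¬0 = 1
¬P = ¬1/6 = 5/6
¬¬P = ¬5/6 = 1/6
¬¬¬P = ¬1/6 = 5/6
¬¬¬¬P = ¬5/6 = 1/6
¬¬((P → Q) ∨ (P ∧ Q)) → ¬¬¬¬P = 1 → 1/6 = 1/6
((P ∧ (P ∨ Q)) → ¬(¬P ∨ Q)) ∧ (¬¬((P → Q) ∨ (P ∧ Q)) → ¬¬¬¬P) = 1 ∧ 1/6 = 1/6
¬(((Q ∨ Q) ∧ P) ∨ (((Q ∧ (Q ∨ Q)) → (¬P ∧ (P → P))) → ¬Q)) ∧ (((P ∧ (P ∨ Q)) → ¬(¬P ∨ Q)) ∧ (¬¬((P → Q) ∨ (P ∧ Q)) → ¬¬¬¬P)) = 5/6 ∧ 1/6 = 1/6

1/6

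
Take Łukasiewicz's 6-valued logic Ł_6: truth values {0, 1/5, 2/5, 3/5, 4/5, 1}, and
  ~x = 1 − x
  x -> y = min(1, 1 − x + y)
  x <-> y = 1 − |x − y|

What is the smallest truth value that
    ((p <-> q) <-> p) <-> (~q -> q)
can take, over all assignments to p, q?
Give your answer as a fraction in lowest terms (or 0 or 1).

1/5

Take p = 2/5, q = 0:
p <-> q = 2/5 <-> 0 = 3/5
(p <-> q) <-> p = 3/5 <-> 2/5 = 4/5
~q = ~0 = 1
~q -> q = 1 -> 0 = 0
((p <-> q) <-> p) <-> (~q -> q) = 4/5 <-> 0 = 1/5
No assignment yields a value below 1/5, so this is the minimum.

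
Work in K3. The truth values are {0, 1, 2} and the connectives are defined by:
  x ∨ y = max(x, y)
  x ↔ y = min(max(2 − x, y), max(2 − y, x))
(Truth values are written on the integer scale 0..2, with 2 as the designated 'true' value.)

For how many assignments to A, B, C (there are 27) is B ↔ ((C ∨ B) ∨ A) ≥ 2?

value 2: 10 assignments (counts)
value 1: 12 assignments
value 0: 5 assignments
So 10 of the 27 assignments meet the threshold.

10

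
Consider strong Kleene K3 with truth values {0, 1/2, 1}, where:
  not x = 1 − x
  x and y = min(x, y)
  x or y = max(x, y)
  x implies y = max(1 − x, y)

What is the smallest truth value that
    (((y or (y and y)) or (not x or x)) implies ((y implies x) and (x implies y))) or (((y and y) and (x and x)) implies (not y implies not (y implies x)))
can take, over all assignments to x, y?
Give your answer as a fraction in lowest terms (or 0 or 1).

Take x = 1/2, y = 1/2:
y and y = 1/2 and 1/2 = 1/2
y or (y and y) = 1/2 or 1/2 = 1/2
not x = not 1/2 = 1/2
not x or x = 1/2 or 1/2 = 1/2
(y or (y and y)) or (not x or x) = 1/2 or 1/2 = 1/2
y implies x = 1/2 implies 1/2 = 1/2
x implies y = 1/2 implies 1/2 = 1/2
(y implies x) and (x implies y) = 1/2 and 1/2 = 1/2
((y or (y and y)) or (not x or x)) implies ((y implies x) and (x implies y)) = 1/2 implies 1/2 = 1/2
y and y = 1/2 and 1/2 = 1/2
x and x = 1/2 and 1/2 = 1/2
(y and y) and (x and x) = 1/2 and 1/2 = 1/2
not y = not 1/2 = 1/2
y implies x = 1/2 implies 1/2 = 1/2
not (y implies x) = not 1/2 = 1/2
not y implies not (y implies x) = 1/2 implies 1/2 = 1/2
((y and y) and (x and x)) implies (not y implies not (y implies x)) = 1/2 implies 1/2 = 1/2
(((y or (y and y)) or (not x or x)) implies ((y implies x) and (x implies y))) or (((y and y) and (x and x)) implies (not y implies not (y implies x))) = 1/2 or 1/2 = 1/2
No assignment yields a value below 1/2, so this is the minimum.

1/2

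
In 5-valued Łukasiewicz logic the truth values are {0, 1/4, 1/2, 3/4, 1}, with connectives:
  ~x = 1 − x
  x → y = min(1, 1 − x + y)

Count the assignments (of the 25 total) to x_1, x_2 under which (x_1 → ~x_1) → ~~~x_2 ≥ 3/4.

15

value 1: 11 assignments (counts)
value 3/4: 4 assignments (counts)
value 1/2: 4 assignments
value 1/4: 3 assignments
value 0: 3 assignments
So 15 of the 25 assignments meet the threshold.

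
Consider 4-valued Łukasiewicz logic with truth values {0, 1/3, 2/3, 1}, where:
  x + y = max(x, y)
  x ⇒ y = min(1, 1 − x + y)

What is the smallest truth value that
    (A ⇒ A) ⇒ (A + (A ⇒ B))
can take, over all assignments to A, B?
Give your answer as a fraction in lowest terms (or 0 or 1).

Take A = 1/3, B = 0:
A ⇒ A = 1/3 ⇒ 1/3 = 1
A ⇒ B = 1/3 ⇒ 0 = 2/3
A + (A ⇒ B) = 1/3 + 2/3 = 2/3
(A ⇒ A) ⇒ (A + (A ⇒ B)) = 1 ⇒ 2/3 = 2/3
No assignment yields a value below 2/3, so this is the minimum.

2/3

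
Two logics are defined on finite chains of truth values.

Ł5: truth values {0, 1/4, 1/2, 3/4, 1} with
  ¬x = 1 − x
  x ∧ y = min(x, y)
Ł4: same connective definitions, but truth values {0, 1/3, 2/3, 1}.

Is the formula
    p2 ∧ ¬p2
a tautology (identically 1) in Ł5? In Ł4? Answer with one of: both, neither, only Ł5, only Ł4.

In Ł5: at p2 = 0 the value is 0 — not a tautology.
In Ł4: at p2 = 0 the value is 0 — not a tautology.

neither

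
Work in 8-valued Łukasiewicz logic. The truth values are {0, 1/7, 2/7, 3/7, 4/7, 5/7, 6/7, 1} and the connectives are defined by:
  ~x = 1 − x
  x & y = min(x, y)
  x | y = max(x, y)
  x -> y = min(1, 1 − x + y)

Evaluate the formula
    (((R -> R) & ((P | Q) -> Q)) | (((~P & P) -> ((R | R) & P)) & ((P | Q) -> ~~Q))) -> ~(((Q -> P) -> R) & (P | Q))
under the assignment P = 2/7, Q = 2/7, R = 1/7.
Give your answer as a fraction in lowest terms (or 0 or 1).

R -> R = 1/7 -> 1/7 = 1
P | Q = 2/7 | 2/7 = 2/7
(P | Q) -> Q = 2/7 -> 2/7 = 1
(R -> R) & ((P | Q) -> Q) = 1 & 1 = 1
~P = ~2/7 = 5/7
~P & P = 5/7 & 2/7 = 2/7
R | R = 1/7 | 1/7 = 1/7
(R | R) & P = 1/7 & 2/7 = 1/7
(~P & P) -> ((R | R) & P) = 2/7 -> 1/7 = 6/7
P | Q = 2/7 | 2/7 = 2/7
~Q = ~2/7 = 5/7
~~Q = ~5/7 = 2/7
(P | Q) -> ~~Q = 2/7 -> 2/7 = 1
((~P & P) -> ((R | R) & P)) & ((P | Q) -> ~~Q) = 6/7 & 1 = 6/7
((R -> R) & ((P | Q) -> Q)) | (((~P & P) -> ((R | R) & P)) & ((P | Q) -> ~~Q)) = 1 | 6/7 = 1
Q -> P = 2/7 -> 2/7 = 1
(Q -> P) -> R = 1 -> 1/7 = 1/7
P | Q = 2/7 | 2/7 = 2/7
((Q -> P) -> R) & (P | Q) = 1/7 & 2/7 = 1/7
~(((Q -> P) -> R) & (P | Q)) = ~1/7 = 6/7
(((R -> R) & ((P | Q) -> Q)) | (((~P & P) -> ((R | R) & P)) & ((P | Q) -> ~~Q))) -> ~(((Q -> P) -> R) & (P | Q)) = 1 -> 6/7 = 6/7

6/7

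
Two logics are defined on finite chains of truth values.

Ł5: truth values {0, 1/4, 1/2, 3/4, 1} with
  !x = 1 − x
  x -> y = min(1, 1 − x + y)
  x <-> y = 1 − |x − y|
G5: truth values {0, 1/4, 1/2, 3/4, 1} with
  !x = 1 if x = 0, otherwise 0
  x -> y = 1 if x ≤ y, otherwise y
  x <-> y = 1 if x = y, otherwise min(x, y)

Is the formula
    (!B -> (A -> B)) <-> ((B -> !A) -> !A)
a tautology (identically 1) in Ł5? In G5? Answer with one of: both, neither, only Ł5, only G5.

In Ł5: at A = 1/4, B = 1/4 the value is 3/4 — not a tautology.
In G5: every assignment gives 1 — tautology.

only G5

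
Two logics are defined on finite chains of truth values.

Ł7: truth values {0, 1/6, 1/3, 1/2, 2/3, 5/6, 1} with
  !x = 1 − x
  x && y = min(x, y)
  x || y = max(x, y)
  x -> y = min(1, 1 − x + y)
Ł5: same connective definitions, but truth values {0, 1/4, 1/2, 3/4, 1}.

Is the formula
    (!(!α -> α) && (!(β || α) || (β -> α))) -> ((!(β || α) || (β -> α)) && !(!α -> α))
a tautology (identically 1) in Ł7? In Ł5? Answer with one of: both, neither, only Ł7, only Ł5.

both

In Ł7: every assignment gives 1 — tautology.
In Ł5: every assignment gives 1 — tautology.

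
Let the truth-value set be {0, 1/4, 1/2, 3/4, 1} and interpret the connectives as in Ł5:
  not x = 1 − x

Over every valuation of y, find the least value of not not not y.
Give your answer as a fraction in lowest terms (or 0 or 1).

0

Take y = 1:
not y = not 1 = 0
not not y = not 0 = 1
not not not y = not 1 = 0
No assignment yields a value below 0, so this is the minimum.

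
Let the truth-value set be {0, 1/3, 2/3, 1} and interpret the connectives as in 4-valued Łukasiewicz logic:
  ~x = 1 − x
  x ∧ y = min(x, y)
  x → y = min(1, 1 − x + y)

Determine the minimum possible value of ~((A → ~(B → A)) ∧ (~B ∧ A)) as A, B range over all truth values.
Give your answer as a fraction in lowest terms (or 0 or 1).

2/3

Take A = 1/3, B = 0:
B → A = 0 → 1/3 = 1
~(B → A) = ~1 = 0
A → ~(B → A) = 1/3 → 0 = 2/3
~B = ~0 = 1
~B ∧ A = 1 ∧ 1/3 = 1/3
(A → ~(B → A)) ∧ (~B ∧ A) = 2/3 ∧ 1/3 = 1/3
~((A → ~(B → A)) ∧ (~B ∧ A)) = ~1/3 = 2/3
No assignment yields a value below 2/3, so this is the minimum.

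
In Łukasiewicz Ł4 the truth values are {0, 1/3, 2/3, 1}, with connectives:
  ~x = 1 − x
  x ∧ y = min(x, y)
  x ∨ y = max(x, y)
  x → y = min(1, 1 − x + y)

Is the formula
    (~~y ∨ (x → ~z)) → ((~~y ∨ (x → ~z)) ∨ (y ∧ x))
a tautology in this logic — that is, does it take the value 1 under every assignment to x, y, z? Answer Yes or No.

Yes

At x = 1/3, y = 1, z = 1/3, for instance:
~y = ~1 = 0
~~y = ~0 = 1
~z = ~1/3 = 2/3
x → ~z = 1/3 → 2/3 = 1
~~y ∨ (x → ~z) = 1 ∨ 1 = 1
y ∧ x = 1 ∧ 1/3 = 1/3
(~~y ∨ (x → ~z)) ∨ (y ∧ x) = 1 ∨ 1/3 = 1
(~~y ∨ (x → ~z)) → ((~~y ∨ (x → ~z)) ∨ (y ∧ x)) = 1 → 1 = 1
and checking the remaining 63 assignments likewise gives ≥ 1 in every case.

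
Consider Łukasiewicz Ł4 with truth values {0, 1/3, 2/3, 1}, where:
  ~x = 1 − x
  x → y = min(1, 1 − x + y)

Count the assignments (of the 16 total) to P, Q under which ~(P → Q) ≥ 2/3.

3

P = 0, Q = 0 ↦ 0  <
P = 0, Q = 1/3 ↦ 0  <
P = 0, Q = 2/3 ↦ 0  <
P = 0, Q = 1 ↦ 0  <
P = 1/3, Q = 0 ↦ 1/3  <
P = 1/3, Q = 1/3 ↦ 0  <
P = 1/3, Q = 2/3 ↦ 0  <
P = 1/3, Q = 1 ↦ 0  <
P = 2/3, Q = 0 ↦ 2/3  ≥
P = 2/3, Q = 1/3 ↦ 1/3  <
P = 2/3, Q = 2/3 ↦ 0  <
P = 2/3, Q = 1 ↦ 0  <
P = 1, Q = 0 ↦ 1  ≥
P = 1, Q = 1/3 ↦ 2/3  ≥
P = 1, Q = 2/3 ↦ 1/3  <
P = 1, Q = 1 ↦ 0  <
So 3 of the 16 assignments meet the threshold.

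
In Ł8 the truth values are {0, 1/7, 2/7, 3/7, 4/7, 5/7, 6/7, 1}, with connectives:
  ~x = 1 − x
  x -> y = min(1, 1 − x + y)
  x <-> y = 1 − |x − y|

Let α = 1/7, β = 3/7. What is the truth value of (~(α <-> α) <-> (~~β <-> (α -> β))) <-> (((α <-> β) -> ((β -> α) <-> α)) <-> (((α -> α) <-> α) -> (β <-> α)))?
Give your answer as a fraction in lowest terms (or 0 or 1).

α <-> α = 1/7 <-> 1/7 = 1
~(α <-> α) = ~1 = 0
~β = ~3/7 = 4/7
~~β = ~4/7 = 3/7
α -> β = 1/7 -> 3/7 = 1
~~β <-> (α -> β) = 3/7 <-> 1 = 3/7
~(α <-> α) <-> (~~β <-> (α -> β)) = 0 <-> 3/7 = 4/7
α <-> β = 1/7 <-> 3/7 = 5/7
β -> α = 3/7 -> 1/7 = 5/7
(β -> α) <-> α = 5/7 <-> 1/7 = 3/7
(α <-> β) -> ((β -> α) <-> α) = 5/7 -> 3/7 = 5/7
α -> α = 1/7 -> 1/7 = 1
(α -> α) <-> α = 1 <-> 1/7 = 1/7
β <-> α = 3/7 <-> 1/7 = 5/7
((α -> α) <-> α) -> (β <-> α) = 1/7 -> 5/7 = 1
((α <-> β) -> ((β -> α) <-> α)) <-> (((α -> α) <-> α) -> (β <-> α)) = 5/7 <-> 1 = 5/7
(~(α <-> α) <-> (~~β <-> (α -> β))) <-> (((α <-> β) -> ((β -> α) <-> α)) <-> (((α -> α) <-> α) -> (β <-> α))) = 4/7 <-> 5/7 = 6/7

6/7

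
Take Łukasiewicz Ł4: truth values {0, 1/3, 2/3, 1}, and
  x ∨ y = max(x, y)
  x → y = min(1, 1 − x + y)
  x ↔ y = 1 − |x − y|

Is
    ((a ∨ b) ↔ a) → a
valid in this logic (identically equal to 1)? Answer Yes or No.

No

Counterexample: take a = 0, b = 0.
a ∨ b = 0 ∨ 0 = 0
(a ∨ b) ↔ a = 0 ↔ 0 = 1
((a ∨ b) ↔ a) → a = 1 → 0 = 0
This gives 0 ≠ 1.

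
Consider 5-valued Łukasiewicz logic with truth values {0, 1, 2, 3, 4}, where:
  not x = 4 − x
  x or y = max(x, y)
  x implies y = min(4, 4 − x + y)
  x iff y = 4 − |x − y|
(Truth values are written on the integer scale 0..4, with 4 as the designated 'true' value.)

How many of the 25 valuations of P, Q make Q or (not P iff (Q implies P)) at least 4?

value 4: 7 assignments (counts)
value 3: 8 assignments
value 2: 6 assignments
value 1: 3 assignments
value 0: 1 assignment
So 7 of the 25 assignments meet the threshold.

7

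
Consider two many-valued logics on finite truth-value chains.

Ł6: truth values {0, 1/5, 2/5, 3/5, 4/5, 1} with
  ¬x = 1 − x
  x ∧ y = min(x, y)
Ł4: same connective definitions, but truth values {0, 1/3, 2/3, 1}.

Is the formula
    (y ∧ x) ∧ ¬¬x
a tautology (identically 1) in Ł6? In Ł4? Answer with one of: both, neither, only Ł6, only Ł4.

neither

In Ł6: at x = 0, y = 0 the value is 0 — not a tautology.
In Ł4: at x = 0, y = 0 the value is 0 — not a tautology.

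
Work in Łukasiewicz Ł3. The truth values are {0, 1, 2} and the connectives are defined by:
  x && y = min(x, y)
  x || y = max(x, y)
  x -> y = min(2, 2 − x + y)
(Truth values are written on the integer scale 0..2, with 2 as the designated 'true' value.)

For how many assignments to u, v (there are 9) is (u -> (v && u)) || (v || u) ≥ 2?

8

u = 0, v = 0 ↦ 2  ≥
u = 0, v = 1 ↦ 2  ≥
u = 0, v = 2 ↦ 2  ≥
u = 1, v = 0 ↦ 1  <
u = 1, v = 1 ↦ 2  ≥
u = 1, v = 2 ↦ 2  ≥
u = 2, v = 0 ↦ 2  ≥
u = 2, v = 1 ↦ 2  ≥
u = 2, v = 2 ↦ 2  ≥
So 8 of the 9 assignments meet the threshold.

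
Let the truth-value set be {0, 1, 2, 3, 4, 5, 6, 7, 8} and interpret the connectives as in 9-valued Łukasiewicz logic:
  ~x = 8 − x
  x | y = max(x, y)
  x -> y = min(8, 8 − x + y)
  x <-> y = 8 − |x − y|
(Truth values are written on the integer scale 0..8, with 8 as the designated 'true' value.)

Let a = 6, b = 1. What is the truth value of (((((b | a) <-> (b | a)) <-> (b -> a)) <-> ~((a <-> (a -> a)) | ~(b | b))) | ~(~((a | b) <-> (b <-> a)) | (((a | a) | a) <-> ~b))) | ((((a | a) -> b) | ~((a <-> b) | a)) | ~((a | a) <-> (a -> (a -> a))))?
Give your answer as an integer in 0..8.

b | a = 1 | 6 = 6
b | a = 1 | 6 = 6
(b | a) <-> (b | a) = 6 <-> 6 = 8
b -> a = 1 -> 6 = 8
((b | a) <-> (b | a)) <-> (b -> a) = 8 <-> 8 = 8
a -> a = 6 -> 6 = 8
a <-> (a -> a) = 6 <-> 8 = 6
b | b = 1 | 1 = 1
~(b | b) = ~1 = 7
(a <-> (a -> a)) | ~(b | b) = 6 | 7 = 7
~((a <-> (a -> a)) | ~(b | b)) = ~7 = 1
(((b | a) <-> (b | a)) <-> (b -> a)) <-> ~((a <-> (a -> a)) | ~(b | b)) = 8 <-> 1 = 1
a | b = 6 | 1 = 6
b <-> a = 1 <-> 6 = 3
(a | b) <-> (b <-> a) = 6 <-> 3 = 5
~((a | b) <-> (b <-> a)) = ~5 = 3
a | a = 6 | 6 = 6
(a | a) | a = 6 | 6 = 6
~b = ~1 = 7
((a | a) | a) <-> ~b = 6 <-> 7 = 7
~((a | b) <-> (b <-> a)) | (((a | a) | a) <-> ~b) = 3 | 7 = 7
~(~((a | b) <-> (b <-> a)) | (((a | a) | a) <-> ~b)) = ~7 = 1
((((b | a) <-> (b | a)) <-> (b -> a)) <-> ~((a <-> (a -> a)) | ~(b | b))) | ~(~((a | b) <-> (b <-> a)) | (((a | a) | a) <-> ~b)) = 1 | 1 = 1
a | a = 6 | 6 = 6
(a | a) -> b = 6 -> 1 = 3
a <-> b = 6 <-> 1 = 3
(a <-> b) | a = 3 | 6 = 6
~((a <-> b) | a) = ~6 = 2
((a | a) -> b) | ~((a <-> b) | a) = 3 | 2 = 3
a | a = 6 | 6 = 6
a -> a = 6 -> 6 = 8
a -> (a -> a) = 6 -> 8 = 8
(a | a) <-> (a -> (a -> a)) = 6 <-> 8 = 6
~((a | a) <-> (a -> (a -> a))) = ~6 = 2
(((a | a) -> b) | ~((a <-> b) | a)) | ~((a | a) <-> (a -> (a -> a))) = 3 | 2 = 3
(((((b | a) <-> (b | a)) <-> (b -> a)) <-> ~((a <-> (a -> a)) | ~(b | b))) | ~(~((a | b) <-> (b <-> a)) | (((a | a) | a) <-> ~b))) | ((((a | a) -> b) | ~((a <-> b) | a)) | ~((a | a) <-> (a -> (a -> a)))) = 1 | 3 = 3

3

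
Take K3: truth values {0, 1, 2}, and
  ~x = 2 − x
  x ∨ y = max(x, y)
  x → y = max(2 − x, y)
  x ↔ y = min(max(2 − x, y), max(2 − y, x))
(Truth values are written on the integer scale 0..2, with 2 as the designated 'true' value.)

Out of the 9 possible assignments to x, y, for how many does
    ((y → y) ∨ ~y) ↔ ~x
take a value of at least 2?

2

x = 0, y = 0 ↦ 2  ≥
x = 0, y = 1 ↦ 1  <
x = 0, y = 2 ↦ 2  ≥
x = 1, y = 0 ↦ 1  <
x = 1, y = 1 ↦ 1  <
x = 1, y = 2 ↦ 1  <
x = 2, y = 0 ↦ 0  <
x = 2, y = 1 ↦ 1  <
x = 2, y = 2 ↦ 0  <
So 2 of the 9 assignments meet the threshold.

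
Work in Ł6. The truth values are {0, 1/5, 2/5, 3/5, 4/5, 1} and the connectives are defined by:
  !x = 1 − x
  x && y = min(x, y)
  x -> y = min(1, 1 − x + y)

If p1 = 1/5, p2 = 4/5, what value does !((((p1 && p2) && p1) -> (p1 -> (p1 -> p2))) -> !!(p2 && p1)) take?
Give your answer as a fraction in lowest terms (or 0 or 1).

4/5

p1 && p2 = 1/5 && 4/5 = 1/5
(p1 && p2) && p1 = 1/5 && 1/5 = 1/5
p1 -> p2 = 1/5 -> 4/5 = 1
p1 -> (p1 -> p2) = 1/5 -> 1 = 1
((p1 && p2) && p1) -> (p1 -> (p1 -> p2)) = 1/5 -> 1 = 1
p2 && p1 = 4/5 && 1/5 = 1/5
!(p2 && p1) = !1/5 = 4/5
!!(p2 && p1) = !4/5 = 1/5
(((p1 && p2) && p1) -> (p1 -> (p1 -> p2))) -> !!(p2 && p1) = 1 -> 1/5 = 1/5
!((((p1 && p2) && p1) -> (p1 -> (p1 -> p2))) -> !!(p2 && p1)) = !1/5 = 4/5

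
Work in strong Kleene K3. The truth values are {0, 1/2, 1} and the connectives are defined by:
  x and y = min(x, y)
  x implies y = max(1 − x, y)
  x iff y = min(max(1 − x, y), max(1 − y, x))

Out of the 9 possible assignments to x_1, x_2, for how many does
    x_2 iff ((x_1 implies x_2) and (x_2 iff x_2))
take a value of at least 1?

4

x_1 = 0, x_2 = 0 ↦ 0  <
x_1 = 0, x_2 = 1/2 ↦ 1/2  <
x_1 = 0, x_2 = 1 ↦ 1  ≥
x_1 = 1/2, x_2 = 0 ↦ 1/2  <
x_1 = 1/2, x_2 = 1/2 ↦ 1/2  <
x_1 = 1/2, x_2 = 1 ↦ 1  ≥
x_1 = 1, x_2 = 0 ↦ 1  ≥
x_1 = 1, x_2 = 1/2 ↦ 1/2  <
x_1 = 1, x_2 = 1 ↦ 1  ≥
So 4 of the 9 assignments meet the threshold.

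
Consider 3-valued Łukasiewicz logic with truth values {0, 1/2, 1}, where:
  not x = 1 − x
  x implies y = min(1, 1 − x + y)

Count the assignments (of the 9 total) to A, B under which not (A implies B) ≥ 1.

1

A = 0, B = 0 ↦ 0  <
A = 0, B = 1/2 ↦ 0  <
A = 0, B = 1 ↦ 0  <
A = 1/2, B = 0 ↦ 1/2  <
A = 1/2, B = 1/2 ↦ 0  <
A = 1/2, B = 1 ↦ 0  <
A = 1, B = 0 ↦ 1  ≥
A = 1, B = 1/2 ↦ 1/2  <
A = 1, B = 1 ↦ 0  <
So 1 of the 9 assignments meets the threshold.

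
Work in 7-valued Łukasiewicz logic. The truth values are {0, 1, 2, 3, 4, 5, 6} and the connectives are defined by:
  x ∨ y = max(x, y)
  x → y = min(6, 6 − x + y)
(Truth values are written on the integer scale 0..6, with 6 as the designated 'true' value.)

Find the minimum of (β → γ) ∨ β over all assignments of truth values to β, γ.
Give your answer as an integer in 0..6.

3

Take β = 3, γ = 0:
β → γ = 3 → 0 = 3
(β → γ) ∨ β = 3 ∨ 3 = 3
No assignment yields a value below 3, so this is the minimum.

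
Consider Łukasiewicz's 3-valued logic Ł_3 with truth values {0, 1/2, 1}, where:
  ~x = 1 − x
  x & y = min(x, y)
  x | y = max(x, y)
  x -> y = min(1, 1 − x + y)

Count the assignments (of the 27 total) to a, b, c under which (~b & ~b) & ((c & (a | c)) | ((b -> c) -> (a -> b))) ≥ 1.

value 1: 5 assignments (counts)
value 1/2: 12 assignments
value 0: 10 assignments
So 5 of the 27 assignments meet the threshold.

5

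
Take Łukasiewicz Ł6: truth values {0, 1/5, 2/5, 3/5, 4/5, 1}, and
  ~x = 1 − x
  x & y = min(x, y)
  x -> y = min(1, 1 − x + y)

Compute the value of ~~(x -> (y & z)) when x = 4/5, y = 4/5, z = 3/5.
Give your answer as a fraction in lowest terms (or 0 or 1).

y & z = 4/5 & 3/5 = 3/5
x -> (y & z) = 4/5 -> 3/5 = 4/5
~(x -> (y & z)) = ~4/5 = 1/5
~~(x -> (y & z)) = ~1/5 = 4/5

4/5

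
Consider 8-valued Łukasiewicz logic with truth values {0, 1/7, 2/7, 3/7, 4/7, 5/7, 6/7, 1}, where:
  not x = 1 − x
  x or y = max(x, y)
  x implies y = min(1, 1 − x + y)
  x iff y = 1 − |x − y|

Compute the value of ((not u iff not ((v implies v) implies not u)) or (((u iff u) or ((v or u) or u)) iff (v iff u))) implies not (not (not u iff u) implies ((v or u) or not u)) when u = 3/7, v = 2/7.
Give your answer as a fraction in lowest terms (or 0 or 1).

1/7

not u = not 3/7 = 4/7
v implies v = 2/7 implies 2/7 = 1
not u = not 3/7 = 4/7
(v implies v) implies not u = 1 implies 4/7 = 4/7
not ((v implies v) implies not u) = not 4/7 = 3/7
not u iff not ((v implies v) implies not u) = 4/7 iff 3/7 = 6/7
u iff u = 3/7 iff 3/7 = 1
v or u = 2/7 or 3/7 = 3/7
(v or u) or u = 3/7 or 3/7 = 3/7
(u iff u) or ((v or u) or u) = 1 or 3/7 = 1
v iff u = 2/7 iff 3/7 = 6/7
((u iff u) or ((v or u) or u)) iff (v iff u) = 1 iff 6/7 = 6/7
(not u iff not ((v implies v) implies not u)) or (((u iff u) or ((v or u) or u)) iff (v iff u)) = 6/7 or 6/7 = 6/7
not u = not 3/7 = 4/7
not u iff u = 4/7 iff 3/7 = 6/7
not (not u iff u) = not 6/7 = 1/7
v or u = 2/7 or 3/7 = 3/7
not u = not 3/7 = 4/7
(v or u) or not u = 3/7 or 4/7 = 4/7
not (not u iff u) implies ((v or u) or not u) = 1/7 implies 4/7 = 1
not (not (not u iff u) implies ((v or u) or not u)) = not 1 = 0
((not u iff not ((v implies v) implies not u)) or (((u iff u) or ((v or u) or u)) iff (v iff u))) implies not (not (not u iff u) implies ((v or u) or not u)) = 6/7 implies 0 = 1/7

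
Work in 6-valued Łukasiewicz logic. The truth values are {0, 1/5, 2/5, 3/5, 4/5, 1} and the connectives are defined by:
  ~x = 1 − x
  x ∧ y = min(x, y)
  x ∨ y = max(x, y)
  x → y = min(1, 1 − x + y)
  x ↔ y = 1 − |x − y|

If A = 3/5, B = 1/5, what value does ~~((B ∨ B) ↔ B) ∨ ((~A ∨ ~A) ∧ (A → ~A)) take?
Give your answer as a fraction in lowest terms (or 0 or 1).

1

B ∨ B = 1/5 ∨ 1/5 = 1/5
(B ∨ B) ↔ B = 1/5 ↔ 1/5 = 1
~((B ∨ B) ↔ B) = ~1 = 0
~~((B ∨ B) ↔ B) = ~0 = 1
~A = ~3/5 = 2/5
~A = ~3/5 = 2/5
~A ∨ ~A = 2/5 ∨ 2/5 = 2/5
~A = ~3/5 = 2/5
A → ~A = 3/5 → 2/5 = 4/5
(~A ∨ ~A) ∧ (A → ~A) = 2/5 ∧ 4/5 = 2/5
~~((B ∨ B) ↔ B) ∨ ((~A ∨ ~A) ∧ (A → ~A)) = 1 ∨ 2/5 = 1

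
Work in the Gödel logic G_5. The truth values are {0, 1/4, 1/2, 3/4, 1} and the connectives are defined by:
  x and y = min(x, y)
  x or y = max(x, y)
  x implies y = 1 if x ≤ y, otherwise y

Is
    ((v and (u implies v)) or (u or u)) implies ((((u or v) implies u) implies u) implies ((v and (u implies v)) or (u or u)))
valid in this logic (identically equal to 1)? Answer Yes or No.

At u = 3/4, v = 1, for instance:
u implies v = 3/4 implies 1 = 1
v and (u implies v) = 1 and 1 = 1
u or u = 3/4 or 3/4 = 3/4
(v and (u implies v)) or (u or u) = 1 or 3/4 = 1
u or v = 3/4 or 1 = 1
(u or v) implies u = 1 implies 3/4 = 3/4
((u or v) implies u) implies u = 3/4 implies 3/4 = 1
(((u or v) implies u) implies u) implies ((v and (u implies v)) or (u or u)) = 1 implies 1 = 1
((v and (u implies v)) or (u or u)) implies ((((u or v) implies u) implies u) implies ((v and (u implies v)) or (u or u))) = 1 implies 1 = 1
and checking the remaining 24 assignments likewise gives ≥ 1 in every case.

Yes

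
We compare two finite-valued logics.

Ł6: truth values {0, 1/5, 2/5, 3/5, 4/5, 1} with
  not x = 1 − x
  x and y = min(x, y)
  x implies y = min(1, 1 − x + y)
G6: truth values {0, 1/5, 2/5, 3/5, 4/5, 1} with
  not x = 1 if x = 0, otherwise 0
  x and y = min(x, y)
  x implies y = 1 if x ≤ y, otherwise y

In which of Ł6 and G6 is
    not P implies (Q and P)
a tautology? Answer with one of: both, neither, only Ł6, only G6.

In Ł6: at P = 0, Q = 0 the value is 0 — not a tautology.
In G6: at P = 0, Q = 0 the value is 0 — not a tautology.

neither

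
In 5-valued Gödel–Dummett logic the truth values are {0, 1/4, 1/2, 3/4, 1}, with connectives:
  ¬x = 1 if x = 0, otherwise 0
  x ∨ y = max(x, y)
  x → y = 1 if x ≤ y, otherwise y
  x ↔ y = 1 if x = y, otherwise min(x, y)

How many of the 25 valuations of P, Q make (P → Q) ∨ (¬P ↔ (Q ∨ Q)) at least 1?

19

value 1: 19 assignments (counts)
value 3/4: 1 assignment
value 1/2: 2 assignments
value 1/4: 3 assignments
So 19 of the 25 assignments meet the threshold.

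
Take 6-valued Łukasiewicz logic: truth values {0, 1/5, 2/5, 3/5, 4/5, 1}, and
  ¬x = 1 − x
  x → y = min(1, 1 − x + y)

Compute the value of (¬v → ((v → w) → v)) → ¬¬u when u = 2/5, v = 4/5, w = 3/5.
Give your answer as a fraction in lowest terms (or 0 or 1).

2/5

¬v = ¬4/5 = 1/5
v → w = 4/5 → 3/5 = 4/5
(v → w) → v = 4/5 → 4/5 = 1
¬v → ((v → w) → v) = 1/5 → 1 = 1
¬u = ¬2/5 = 3/5
¬¬u = ¬3/5 = 2/5
(¬v → ((v → w) → v)) → ¬¬u = 1 → 2/5 = 2/5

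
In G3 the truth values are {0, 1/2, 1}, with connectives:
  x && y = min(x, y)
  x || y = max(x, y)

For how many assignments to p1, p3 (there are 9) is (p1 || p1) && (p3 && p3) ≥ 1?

p1 = 0, p3 = 0 ↦ 0  <
p1 = 0, p3 = 1/2 ↦ 0  <
p1 = 0, p3 = 1 ↦ 0  <
p1 = 1/2, p3 = 0 ↦ 0  <
p1 = 1/2, p3 = 1/2 ↦ 1/2  <
p1 = 1/2, p3 = 1 ↦ 1/2  <
p1 = 1, p3 = 0 ↦ 0  <
p1 = 1, p3 = 1/2 ↦ 1/2  <
p1 = 1, p3 = 1 ↦ 1  ≥
So 1 of the 9 assignments meets the threshold.

1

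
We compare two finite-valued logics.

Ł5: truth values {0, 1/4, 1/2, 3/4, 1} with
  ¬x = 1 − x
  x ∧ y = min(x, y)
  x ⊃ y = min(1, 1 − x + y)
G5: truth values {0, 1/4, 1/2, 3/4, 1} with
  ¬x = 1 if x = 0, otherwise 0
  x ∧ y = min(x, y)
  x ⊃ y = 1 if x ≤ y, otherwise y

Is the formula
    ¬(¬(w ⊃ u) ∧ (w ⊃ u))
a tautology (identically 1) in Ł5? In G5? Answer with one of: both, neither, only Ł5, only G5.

In Ł5: at u = 0, w = 1/4 the value is 3/4 — not a tautology.
In G5: every assignment gives 1 — tautology.

only G5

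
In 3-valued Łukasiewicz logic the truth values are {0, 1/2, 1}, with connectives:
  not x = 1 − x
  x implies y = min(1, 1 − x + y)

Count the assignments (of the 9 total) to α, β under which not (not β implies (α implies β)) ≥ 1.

1

α = 0, β = 0 ↦ 0  <
α = 0, β = 1/2 ↦ 0  <
α = 0, β = 1 ↦ 0  <
α = 1/2, β = 0 ↦ 1/2  <
α = 1/2, β = 1/2 ↦ 0  <
α = 1/2, β = 1 ↦ 0  <
α = 1, β = 0 ↦ 1  ≥
α = 1, β = 1/2 ↦ 0  <
α = 1, β = 1 ↦ 0  <
So 1 of the 9 assignments meets the threshold.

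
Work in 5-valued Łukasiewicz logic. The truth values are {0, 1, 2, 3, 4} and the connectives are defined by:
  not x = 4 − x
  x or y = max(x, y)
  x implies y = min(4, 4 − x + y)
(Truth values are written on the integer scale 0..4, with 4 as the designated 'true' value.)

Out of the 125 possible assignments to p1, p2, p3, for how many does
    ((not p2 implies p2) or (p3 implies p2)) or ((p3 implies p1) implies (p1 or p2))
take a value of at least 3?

value 4: 106 assignments (counts)
value 3: 16 assignments (counts)
value 2: 3 assignments
So 122 of the 125 assignments meet the threshold.

122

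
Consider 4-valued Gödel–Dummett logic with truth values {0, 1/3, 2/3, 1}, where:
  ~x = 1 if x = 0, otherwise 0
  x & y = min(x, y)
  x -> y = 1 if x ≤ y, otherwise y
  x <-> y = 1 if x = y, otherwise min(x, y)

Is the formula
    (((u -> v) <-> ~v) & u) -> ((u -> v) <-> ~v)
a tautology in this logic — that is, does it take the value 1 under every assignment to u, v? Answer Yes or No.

u = 0, v = 0 ↦ 1
u = 0, v = 1/3 ↦ 1
u = 0, v = 2/3 ↦ 1
u = 0, v = 1 ↦ 1
u = 1/3, v = 0 ↦ 1
u = 1/3, v = 1/3 ↦ 1
u = 1/3, v = 2/3 ↦ 1
u = 1/3, v = 1 ↦ 1
u = 2/3, v = 0 ↦ 1
u = 2/3, v = 1/3 ↦ 1
u = 2/3, v = 2/3 ↦ 1
u = 2/3, v = 1 ↦ 1
u = 1, v = 0 ↦ 1
u = 1, v = 1/3 ↦ 1
u = 1, v = 2/3 ↦ 1
u = 1, v = 1 ↦ 1
Every assignment gives a value ≥ 1.

Yes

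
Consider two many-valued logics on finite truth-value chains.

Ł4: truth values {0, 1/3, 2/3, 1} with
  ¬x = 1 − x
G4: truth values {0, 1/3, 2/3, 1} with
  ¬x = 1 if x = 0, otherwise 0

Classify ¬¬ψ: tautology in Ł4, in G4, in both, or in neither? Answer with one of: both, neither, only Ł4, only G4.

In Ł4: at ψ = 0 the value is 0 — not a tautology.
In G4: at ψ = 0 the value is 0 — not a tautology.

neither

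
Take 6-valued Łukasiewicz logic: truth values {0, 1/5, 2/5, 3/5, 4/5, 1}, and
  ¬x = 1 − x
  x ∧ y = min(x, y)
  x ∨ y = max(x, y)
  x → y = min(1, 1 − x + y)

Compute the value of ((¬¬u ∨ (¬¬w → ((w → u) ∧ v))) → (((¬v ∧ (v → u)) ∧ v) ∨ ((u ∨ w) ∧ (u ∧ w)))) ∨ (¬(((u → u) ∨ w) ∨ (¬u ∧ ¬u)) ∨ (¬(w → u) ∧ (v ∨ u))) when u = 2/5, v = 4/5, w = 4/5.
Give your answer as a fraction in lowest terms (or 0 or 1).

3/5

¬u = ¬2/5 = 3/5
¬¬u = ¬3/5 = 2/5
¬w = ¬4/5 = 1/5
¬¬w = ¬1/5 = 4/5
w → u = 4/5 → 2/5 = 3/5
(w → u) ∧ v = 3/5 ∧ 4/5 = 3/5
¬¬w → ((w → u) ∧ v) = 4/5 → 3/5 = 4/5
¬¬u ∨ (¬¬w → ((w → u) ∧ v)) = 2/5 ∨ 4/5 = 4/5
¬v = ¬4/5 = 1/5
v → u = 4/5 → 2/5 = 3/5
¬v ∧ (v → u) = 1/5 ∧ 3/5 = 1/5
(¬v ∧ (v → u)) ∧ v = 1/5 ∧ 4/5 = 1/5
u ∨ w = 2/5 ∨ 4/5 = 4/5
u ∧ w = 2/5 ∧ 4/5 = 2/5
(u ∨ w) ∧ (u ∧ w) = 4/5 ∧ 2/5 = 2/5
((¬v ∧ (v → u)) ∧ v) ∨ ((u ∨ w) ∧ (u ∧ w)) = 1/5 ∨ 2/5 = 2/5
(¬¬u ∨ (¬¬w → ((w → u) ∧ v))) → (((¬v ∧ (v → u)) ∧ v) ∨ ((u ∨ w) ∧ (u ∧ w))) = 4/5 → 2/5 = 3/5
u → u = 2/5 → 2/5 = 1
(u → u) ∨ w = 1 ∨ 4/5 = 1
¬u = ¬2/5 = 3/5
¬u = ¬2/5 = 3/5
¬u ∧ ¬u = 3/5 ∧ 3/5 = 3/5
((u → u) ∨ w) ∨ (¬u ∧ ¬u) = 1 ∨ 3/5 = 1
¬(((u → u) ∨ w) ∨ (¬u ∧ ¬u)) = ¬1 = 0
w → u = 4/5 → 2/5 = 3/5
¬(w → u) = ¬3/5 = 2/5
v ∨ u = 4/5 ∨ 2/5 = 4/5
¬(w → u) ∧ (v ∨ u) = 2/5 ∧ 4/5 = 2/5
¬(((u → u) ∨ w) ∨ (¬u ∧ ¬u)) ∨ (¬(w → u) ∧ (v ∨ u)) = 0 ∨ 2/5 = 2/5
((¬¬u ∨ (¬¬w → ((w → u) ∧ v))) → (((¬v ∧ (v → u)) ∧ v) ∨ ((u ∨ w) ∧ (u ∧ w)))) ∨ (¬(((u → u) ∨ w) ∨ (¬u ∧ ¬u)) ∨ (¬(w → u) ∧ (v ∨ u))) = 3/5 ∨ 2/5 = 3/5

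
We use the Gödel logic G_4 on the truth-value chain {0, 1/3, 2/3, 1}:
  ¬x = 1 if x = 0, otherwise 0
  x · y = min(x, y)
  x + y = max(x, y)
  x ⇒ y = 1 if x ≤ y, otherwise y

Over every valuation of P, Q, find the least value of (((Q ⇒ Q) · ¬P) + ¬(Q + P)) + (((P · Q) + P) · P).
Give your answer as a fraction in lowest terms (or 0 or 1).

Take P = 1/3, Q = 0:
Q ⇒ Q = 0 ⇒ 0 = 1
¬P = ¬1/3 = 0
(Q ⇒ Q) · ¬P = 1 · 0 = 0
Q + P = 0 + 1/3 = 1/3
¬(Q + P) = ¬1/3 = 0
((Q ⇒ Q) · ¬P) + ¬(Q + P) = 0 + 0 = 0
P · Q = 1/3 · 0 = 0
(P · Q) + P = 0 + 1/3 = 1/3
((P · Q) + P) · P = 1/3 · 1/3 = 1/3
(((Q ⇒ Q) · ¬P) + ¬(Q + P)) + (((P · Q) + P) · P) = 0 + 1/3 = 1/3
No assignment yields a value below 1/3, so this is the minimum.

1/3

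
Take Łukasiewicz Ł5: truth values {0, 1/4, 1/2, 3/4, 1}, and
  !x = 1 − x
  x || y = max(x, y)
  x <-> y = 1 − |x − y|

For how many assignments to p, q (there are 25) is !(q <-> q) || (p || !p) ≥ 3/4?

20

value 1: 10 assignments (counts)
value 3/4: 10 assignments (counts)
value 1/2: 5 assignments
So 20 of the 25 assignments meet the threshold.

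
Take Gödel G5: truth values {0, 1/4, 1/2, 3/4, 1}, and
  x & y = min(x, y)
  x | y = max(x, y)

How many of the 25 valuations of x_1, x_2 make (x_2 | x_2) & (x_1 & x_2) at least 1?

1

value 1: 1 assignment (counts)
value 3/4: 3 assignments
value 1/2: 5 assignments
value 1/4: 7 assignments
value 0: 9 assignments
So 1 of the 25 assignments meets the threshold.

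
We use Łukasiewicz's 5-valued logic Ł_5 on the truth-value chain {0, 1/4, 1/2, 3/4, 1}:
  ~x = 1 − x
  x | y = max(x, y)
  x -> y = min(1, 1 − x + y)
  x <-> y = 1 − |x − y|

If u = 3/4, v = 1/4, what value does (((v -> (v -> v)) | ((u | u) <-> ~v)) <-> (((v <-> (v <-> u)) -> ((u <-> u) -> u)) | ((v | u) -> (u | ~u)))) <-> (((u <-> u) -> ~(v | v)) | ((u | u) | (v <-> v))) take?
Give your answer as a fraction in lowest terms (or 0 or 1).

1

v -> v = 1/4 -> 1/4 = 1
v -> (v -> v) = 1/4 -> 1 = 1
u | u = 3/4 | 3/4 = 3/4
~v = ~1/4 = 3/4
(u | u) <-> ~v = 3/4 <-> 3/4 = 1
(v -> (v -> v)) | ((u | u) <-> ~v) = 1 | 1 = 1
v <-> u = 1/4 <-> 3/4 = 1/2
v <-> (v <-> u) = 1/4 <-> 1/2 = 3/4
u <-> u = 3/4 <-> 3/4 = 1
(u <-> u) -> u = 1 -> 3/4 = 3/4
(v <-> (v <-> u)) -> ((u <-> u) -> u) = 3/4 -> 3/4 = 1
v | u = 1/4 | 3/4 = 3/4
~u = ~3/4 = 1/4
u | ~u = 3/4 | 1/4 = 3/4
(v | u) -> (u | ~u) = 3/4 -> 3/4 = 1
((v <-> (v <-> u)) -> ((u <-> u) -> u)) | ((v | u) -> (u | ~u)) = 1 | 1 = 1
((v -> (v -> v)) | ((u | u) <-> ~v)) <-> (((v <-> (v <-> u)) -> ((u <-> u) -> u)) | ((v | u) -> (u | ~u))) = 1 <-> 1 = 1
u <-> u = 3/4 <-> 3/4 = 1
v | v = 1/4 | 1/4 = 1/4
~(v | v) = ~1/4 = 3/4
(u <-> u) -> ~(v | v) = 1 -> 3/4 = 3/4
u | u = 3/4 | 3/4 = 3/4
v <-> v = 1/4 <-> 1/4 = 1
(u | u) | (v <-> v) = 3/4 | 1 = 1
((u <-> u) -> ~(v | v)) | ((u | u) | (v <-> v)) = 3/4 | 1 = 1
(((v -> (v -> v)) | ((u | u) <-> ~v)) <-> (((v <-> (v <-> u)) -> ((u <-> u) -> u)) | ((v | u) -> (u | ~u)))) <-> (((u <-> u) -> ~(v | v)) | ((u | u) | (v <-> v))) = 1 <-> 1 = 1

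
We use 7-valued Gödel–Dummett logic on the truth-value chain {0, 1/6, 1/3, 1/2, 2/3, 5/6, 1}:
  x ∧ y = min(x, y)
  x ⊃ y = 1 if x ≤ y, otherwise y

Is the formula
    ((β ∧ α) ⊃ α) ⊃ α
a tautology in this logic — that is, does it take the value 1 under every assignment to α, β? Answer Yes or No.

Counterexample: take α = 0, β = 0.
β ∧ α = 0 ∧ 0 = 0
(β ∧ α) ⊃ α = 0 ⊃ 0 = 1
((β ∧ α) ⊃ α) ⊃ α = 1 ⊃ 0 = 0
This gives 0 ≠ 1.

No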